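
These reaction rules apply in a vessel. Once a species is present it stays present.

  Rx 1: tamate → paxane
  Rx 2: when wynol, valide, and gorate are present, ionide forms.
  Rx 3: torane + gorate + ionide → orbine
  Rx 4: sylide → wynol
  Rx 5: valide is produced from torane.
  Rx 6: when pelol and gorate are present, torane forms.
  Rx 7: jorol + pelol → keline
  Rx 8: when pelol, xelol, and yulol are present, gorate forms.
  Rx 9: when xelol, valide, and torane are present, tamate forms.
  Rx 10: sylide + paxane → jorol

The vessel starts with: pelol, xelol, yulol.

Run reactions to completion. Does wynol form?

wynol would need sylide (Rx 4), but sylide never forms.

No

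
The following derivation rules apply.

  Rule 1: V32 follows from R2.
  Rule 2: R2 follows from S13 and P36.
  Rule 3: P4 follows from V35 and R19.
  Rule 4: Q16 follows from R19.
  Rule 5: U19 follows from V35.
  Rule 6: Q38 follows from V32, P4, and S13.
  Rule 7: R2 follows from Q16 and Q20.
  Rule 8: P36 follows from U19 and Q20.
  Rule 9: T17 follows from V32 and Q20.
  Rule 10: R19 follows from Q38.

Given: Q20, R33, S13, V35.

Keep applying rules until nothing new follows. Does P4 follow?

P4 would need V35 and R19 (Rule 3), but R19 is never established.

No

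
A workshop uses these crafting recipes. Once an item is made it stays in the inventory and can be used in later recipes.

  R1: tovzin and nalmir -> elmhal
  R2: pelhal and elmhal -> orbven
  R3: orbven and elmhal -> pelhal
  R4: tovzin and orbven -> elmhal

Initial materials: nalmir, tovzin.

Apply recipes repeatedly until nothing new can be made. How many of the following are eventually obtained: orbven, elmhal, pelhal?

1

tovzin and nalmir -> elmhal (R1).
orbven would need pelhal and elmhal (R2), but pelhal is never obtained.
elmhal: reached.
pelhal would need orbven and elmhal (R3), but orbven is never obtained.
Reached: elmhal — 1 of the 3.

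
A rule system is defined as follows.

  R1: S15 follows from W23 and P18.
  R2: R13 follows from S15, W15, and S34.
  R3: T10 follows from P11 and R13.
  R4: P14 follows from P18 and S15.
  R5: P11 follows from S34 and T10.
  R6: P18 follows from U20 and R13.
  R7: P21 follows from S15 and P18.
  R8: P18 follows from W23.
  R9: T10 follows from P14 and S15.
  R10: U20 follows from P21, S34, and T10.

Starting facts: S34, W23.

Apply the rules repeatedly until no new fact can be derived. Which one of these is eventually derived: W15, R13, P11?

P11

W23 holds, so P18 follows (R8).
From W23 and P18, R1 gives S15.
From P18 and S15, R4 gives P14.
P14 and S15 hold, so T10 follows (R9).
From S34 and T10, R5 gives P11.
R13 would need S15, W15, and S34 (R2), but W15 is never established. No rule produces W15, and it is not given.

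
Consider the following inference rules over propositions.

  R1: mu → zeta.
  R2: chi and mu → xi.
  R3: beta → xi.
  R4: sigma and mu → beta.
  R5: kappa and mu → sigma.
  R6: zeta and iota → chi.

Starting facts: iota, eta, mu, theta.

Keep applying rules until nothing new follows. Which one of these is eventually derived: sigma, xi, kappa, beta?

xi

From mu, R1 gives zeta.
zeta and iota hold, so chi follows (R6).
From chi and mu, R2 gives xi.
beta would need sigma and mu (R4), but sigma is never established. sigma would need kappa and mu (R5), but kappa is never established. No rule produces kappa, and it is not given.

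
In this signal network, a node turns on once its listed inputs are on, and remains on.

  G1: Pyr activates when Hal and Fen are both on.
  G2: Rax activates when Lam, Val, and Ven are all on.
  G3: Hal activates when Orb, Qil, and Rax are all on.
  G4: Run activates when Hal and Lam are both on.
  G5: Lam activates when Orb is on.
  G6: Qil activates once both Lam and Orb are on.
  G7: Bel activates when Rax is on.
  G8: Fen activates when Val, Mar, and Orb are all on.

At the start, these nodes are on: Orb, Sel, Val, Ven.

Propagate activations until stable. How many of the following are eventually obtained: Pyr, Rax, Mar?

1

Orb is on, so Lam activates (G5).
G2: Lam, Val, and Ven on → Rax on.
Pyr would need Hal and Fen (G1), but Fen never turns on.
Rax: reached.
No rule produces Mar, and it is not given.
Reached: Rax — 1 of the 3.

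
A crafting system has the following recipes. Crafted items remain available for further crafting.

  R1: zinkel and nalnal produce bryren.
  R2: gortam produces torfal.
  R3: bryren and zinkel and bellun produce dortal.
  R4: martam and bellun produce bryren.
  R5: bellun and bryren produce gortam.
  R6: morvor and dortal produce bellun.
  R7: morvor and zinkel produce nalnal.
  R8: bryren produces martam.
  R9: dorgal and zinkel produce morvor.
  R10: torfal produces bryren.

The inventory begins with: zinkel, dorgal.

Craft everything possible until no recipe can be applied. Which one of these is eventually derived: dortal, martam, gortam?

dorgal and zinkel → morvor (R9).
morvor and zinkel → nalnal (R7).
zinkel and nalnal → bryren (R1).
Using R8, bryren makes martam.
gortam would need bellun and bryren (R5), but bellun is never obtained. dortal would need bryren, zinkel, and bellun (R3), but bellun is never obtained.

martam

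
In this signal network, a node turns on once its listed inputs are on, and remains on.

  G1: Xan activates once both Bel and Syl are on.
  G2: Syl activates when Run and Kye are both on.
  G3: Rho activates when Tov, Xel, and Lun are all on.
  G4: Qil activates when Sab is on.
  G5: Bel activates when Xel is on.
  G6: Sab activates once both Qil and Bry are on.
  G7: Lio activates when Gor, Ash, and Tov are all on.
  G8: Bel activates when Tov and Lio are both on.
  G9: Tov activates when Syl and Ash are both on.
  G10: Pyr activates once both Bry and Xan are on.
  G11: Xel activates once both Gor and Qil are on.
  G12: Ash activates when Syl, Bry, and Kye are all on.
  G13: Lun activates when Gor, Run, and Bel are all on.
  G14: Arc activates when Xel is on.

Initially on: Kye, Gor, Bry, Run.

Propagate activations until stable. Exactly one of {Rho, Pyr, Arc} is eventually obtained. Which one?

Pyr

Run and Kye are on, so Syl activates (G2).
Syl, Bry, and Kye are on, so Ash activates (G12).
G9: Syl and Ash on → Tov on.
Gor, Ash, and Tov are on, so Lio activates (G7).
G8: Tov and Lio on → Bel on.
Bel and Syl are on, so Xan activates (G1).
Bry and Xan are on, so Pyr activates (G10).
Arc would need Xel (G14), but Xel never turns on. Rho would need Tov, Xel, and Lun (G3), but Xel never turns on.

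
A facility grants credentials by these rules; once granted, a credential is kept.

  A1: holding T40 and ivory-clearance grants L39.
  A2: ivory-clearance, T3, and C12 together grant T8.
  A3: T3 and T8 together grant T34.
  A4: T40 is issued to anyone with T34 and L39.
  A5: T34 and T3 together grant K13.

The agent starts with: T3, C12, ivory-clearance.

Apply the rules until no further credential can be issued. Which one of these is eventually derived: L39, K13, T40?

Holding ivory-clearance, T3, and C12 grants T8 (A2).
Holding T3 and T8 grants T34 (A3).
Holding T34 and T3 grants K13 (A5).
L39 would need T40 and ivory-clearance (A1), but T40 is never granted. T40 would need T34 and L39 (A4), but L39 is never granted.

K13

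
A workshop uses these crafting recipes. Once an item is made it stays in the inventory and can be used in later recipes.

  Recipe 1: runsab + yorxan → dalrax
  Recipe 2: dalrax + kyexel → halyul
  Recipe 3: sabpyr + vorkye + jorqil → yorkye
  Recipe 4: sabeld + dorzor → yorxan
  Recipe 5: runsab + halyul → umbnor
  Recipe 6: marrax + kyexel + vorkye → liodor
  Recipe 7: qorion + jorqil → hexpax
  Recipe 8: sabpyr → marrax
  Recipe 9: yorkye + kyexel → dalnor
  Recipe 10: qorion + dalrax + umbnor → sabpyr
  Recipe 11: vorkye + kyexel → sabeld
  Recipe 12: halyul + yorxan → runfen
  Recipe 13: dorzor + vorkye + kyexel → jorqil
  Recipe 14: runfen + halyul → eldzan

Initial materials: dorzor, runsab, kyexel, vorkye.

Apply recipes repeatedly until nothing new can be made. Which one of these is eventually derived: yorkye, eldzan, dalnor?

eldzan

Using Recipe 11, vorkye and kyexel make sabeld.
Using Recipe 4, sabeld and dorzor make yorxan.
Using Recipe 1, runsab and yorxan make dalrax.
dalrax + kyexel → halyul (Recipe 2).
Using Recipe 12, halyul and yorxan make runfen.
runfen + halyul → eldzan (Recipe 14).
dalnor would need yorkye and kyexel (Recipe 9), but yorkye is never obtained. yorkye would need sabpyr, vorkye, and jorqil (Recipe 3), but sabpyr is never obtained.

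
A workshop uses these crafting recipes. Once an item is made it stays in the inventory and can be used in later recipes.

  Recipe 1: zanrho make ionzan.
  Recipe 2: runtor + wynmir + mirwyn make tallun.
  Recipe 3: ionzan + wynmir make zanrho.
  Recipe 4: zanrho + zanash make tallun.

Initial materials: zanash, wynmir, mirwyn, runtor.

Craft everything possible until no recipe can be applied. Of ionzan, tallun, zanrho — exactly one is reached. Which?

Using Recipe 2, runtor, wynmir, and mirwyn make tallun.
ionzan would need zanrho (Recipe 1), but zanrho is never obtained. zanrho would need ionzan and wynmir (Recipe 3), but ionzan is never obtained.

tallun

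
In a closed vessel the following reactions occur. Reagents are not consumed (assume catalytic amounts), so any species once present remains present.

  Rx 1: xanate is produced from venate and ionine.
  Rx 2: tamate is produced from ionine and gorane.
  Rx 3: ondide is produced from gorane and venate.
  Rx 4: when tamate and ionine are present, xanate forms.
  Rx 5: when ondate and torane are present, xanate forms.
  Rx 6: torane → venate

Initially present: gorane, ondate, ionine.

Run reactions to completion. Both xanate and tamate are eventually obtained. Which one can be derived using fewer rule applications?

tamate: ionine and gorane present → tamate forms (Rx 2). [1 rule application]
xanate: ionine and gorane present → tamate forms (Rx 2). tamate and ionine present → xanate forms (Rx 4). [2 rule applications]
tamate needs fewer.

tamate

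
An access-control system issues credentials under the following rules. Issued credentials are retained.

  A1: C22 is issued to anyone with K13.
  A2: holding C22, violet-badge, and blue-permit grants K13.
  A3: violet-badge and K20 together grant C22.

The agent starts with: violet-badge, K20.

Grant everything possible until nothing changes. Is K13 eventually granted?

K13 would need C22, violet-badge, and blue-permit (A2), but blue-permit is never granted.

No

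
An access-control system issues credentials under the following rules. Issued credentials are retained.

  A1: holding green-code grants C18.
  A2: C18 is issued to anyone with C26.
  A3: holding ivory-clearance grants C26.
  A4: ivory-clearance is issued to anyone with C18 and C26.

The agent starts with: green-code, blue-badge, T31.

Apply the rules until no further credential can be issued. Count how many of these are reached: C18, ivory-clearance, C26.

Holding green-code grants C18 (A1).
C18: reached.
ivory-clearance would need C18 and C26 (A4), but C26 is never granted.
C26 would need ivory-clearance (A3), but ivory-clearance is never granted.
Reached: C18 — 1 of the 3.

1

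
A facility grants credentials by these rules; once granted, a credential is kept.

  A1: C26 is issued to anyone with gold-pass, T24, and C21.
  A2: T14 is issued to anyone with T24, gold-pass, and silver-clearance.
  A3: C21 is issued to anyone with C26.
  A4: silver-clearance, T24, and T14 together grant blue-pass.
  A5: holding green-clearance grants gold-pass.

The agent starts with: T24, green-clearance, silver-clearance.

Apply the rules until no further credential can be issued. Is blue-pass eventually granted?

Holding green-clearance grants gold-pass (A5).
Holding T24, gold-pass, and silver-clearance grants T14 (A2).
Holding silver-clearance, T24, and T14 grants blue-pass (A4).

Yes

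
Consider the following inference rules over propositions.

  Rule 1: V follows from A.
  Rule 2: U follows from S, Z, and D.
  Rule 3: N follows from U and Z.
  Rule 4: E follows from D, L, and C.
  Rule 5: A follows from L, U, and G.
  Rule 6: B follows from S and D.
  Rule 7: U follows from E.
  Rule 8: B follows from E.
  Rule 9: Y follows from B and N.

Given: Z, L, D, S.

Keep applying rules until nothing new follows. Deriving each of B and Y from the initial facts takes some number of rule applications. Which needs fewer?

B

B: From S and D, Rule 6 gives B. [1 rule application]
Y: S, Z, and D hold, so U follows (Rule 2). S and D hold, so B follows (Rule 6). From U and Z, Rule 3 gives N. B and N hold, so Y follows (Rule 9). [4 rule applications]
B needs fewer.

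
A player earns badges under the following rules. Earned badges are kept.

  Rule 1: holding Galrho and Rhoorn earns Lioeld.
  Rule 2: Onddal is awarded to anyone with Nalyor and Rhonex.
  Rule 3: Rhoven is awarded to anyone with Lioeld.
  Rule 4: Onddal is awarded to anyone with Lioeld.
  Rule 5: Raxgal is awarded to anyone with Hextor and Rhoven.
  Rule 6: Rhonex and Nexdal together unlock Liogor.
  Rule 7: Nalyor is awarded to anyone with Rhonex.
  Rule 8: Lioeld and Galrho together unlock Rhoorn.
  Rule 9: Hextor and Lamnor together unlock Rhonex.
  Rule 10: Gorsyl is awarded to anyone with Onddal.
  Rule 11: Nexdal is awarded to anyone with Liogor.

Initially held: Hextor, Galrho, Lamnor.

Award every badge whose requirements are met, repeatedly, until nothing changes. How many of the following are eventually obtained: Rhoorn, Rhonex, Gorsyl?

2

With Hextor and Lamnor, Rhonex is earned (Rule 9).
With Rhonex, Nalyor is earned (Rule 7).
With Nalyor and Rhonex, Onddal is earned (Rule 2).
With Onddal, Gorsyl is earned (Rule 10).
Rhoorn would need Lioeld and Galrho (Rule 8), but Lioeld is never earned.
Rhonex: reached.
Gorsyl: reached.
Reached: Rhonex and Gorsyl — 2 of the 3.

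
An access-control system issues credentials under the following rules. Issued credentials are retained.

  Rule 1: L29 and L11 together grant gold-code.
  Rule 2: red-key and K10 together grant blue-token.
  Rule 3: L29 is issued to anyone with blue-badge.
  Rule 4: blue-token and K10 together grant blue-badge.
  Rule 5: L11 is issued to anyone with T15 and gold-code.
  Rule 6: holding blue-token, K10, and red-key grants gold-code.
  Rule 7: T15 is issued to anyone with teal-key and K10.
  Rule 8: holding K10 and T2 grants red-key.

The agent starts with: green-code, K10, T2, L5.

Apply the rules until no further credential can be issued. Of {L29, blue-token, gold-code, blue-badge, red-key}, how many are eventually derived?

Holding K10 and T2 grants red-key (Rule 8).
Holding red-key and K10 grants blue-token (Rule 2).
Holding blue-token and K10 grants blue-badge (Rule 4).
Holding blue-token, K10, and red-key grants gold-code (Rule 6).
Holding blue-badge grants L29 (Rule 3).
L29: reached.
blue-token: reached.
gold-code: reached.
blue-badge: reached.
red-key: reached.
All 5 are reached.

5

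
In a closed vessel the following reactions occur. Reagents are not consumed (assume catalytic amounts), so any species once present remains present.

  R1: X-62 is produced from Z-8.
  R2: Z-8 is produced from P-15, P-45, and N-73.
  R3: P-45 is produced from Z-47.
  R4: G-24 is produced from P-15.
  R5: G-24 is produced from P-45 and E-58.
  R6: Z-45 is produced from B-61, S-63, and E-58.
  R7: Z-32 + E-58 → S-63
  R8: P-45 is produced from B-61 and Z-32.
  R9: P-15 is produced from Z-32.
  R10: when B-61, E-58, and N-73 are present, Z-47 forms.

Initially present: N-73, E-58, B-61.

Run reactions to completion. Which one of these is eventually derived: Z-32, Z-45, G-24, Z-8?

B-61, E-58, and N-73 present → Z-47 forms (R10).
Z-47 present → P-45 forms (R3).
P-45 and E-58 present → G-24 forms (R5).
No rule produces Z-32, and it is not given. Z-45 would need B-61, S-63, and E-58 (R6), but S-63 never forms. Z-8 would need P-15, P-45, and N-73 (R2), but P-15 never forms.

G-24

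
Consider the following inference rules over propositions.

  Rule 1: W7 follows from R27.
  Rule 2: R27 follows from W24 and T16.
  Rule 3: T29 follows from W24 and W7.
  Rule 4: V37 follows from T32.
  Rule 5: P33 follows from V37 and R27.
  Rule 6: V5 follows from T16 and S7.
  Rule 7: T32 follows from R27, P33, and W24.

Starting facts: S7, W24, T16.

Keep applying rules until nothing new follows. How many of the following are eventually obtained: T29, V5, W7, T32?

3

From W24 and T16, Rule 2 gives R27.
From T16 and S7, Rule 6 gives V5.
From R27, Rule 1 gives W7.
From W24 and W7, Rule 3 gives T29.
T29: reached.
V5: reached.
W7: reached.
T32 would need R27, P33, and W24 (Rule 7), but P33 is never established.
Reached: T29, V5, and W7 — 3 of the 4.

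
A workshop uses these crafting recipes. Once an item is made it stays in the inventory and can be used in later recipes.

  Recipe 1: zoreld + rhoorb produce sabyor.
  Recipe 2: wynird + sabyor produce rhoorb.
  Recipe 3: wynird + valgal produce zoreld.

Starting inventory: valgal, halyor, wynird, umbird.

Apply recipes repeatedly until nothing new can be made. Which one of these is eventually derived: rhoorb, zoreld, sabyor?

Using Recipe 3, wynird and valgal make zoreld.
rhoorb would need wynird and sabyor (Recipe 2), but sabyor is never obtained. sabyor would need zoreld and rhoorb (Recipe 1), but rhoorb is never obtained.

zoreld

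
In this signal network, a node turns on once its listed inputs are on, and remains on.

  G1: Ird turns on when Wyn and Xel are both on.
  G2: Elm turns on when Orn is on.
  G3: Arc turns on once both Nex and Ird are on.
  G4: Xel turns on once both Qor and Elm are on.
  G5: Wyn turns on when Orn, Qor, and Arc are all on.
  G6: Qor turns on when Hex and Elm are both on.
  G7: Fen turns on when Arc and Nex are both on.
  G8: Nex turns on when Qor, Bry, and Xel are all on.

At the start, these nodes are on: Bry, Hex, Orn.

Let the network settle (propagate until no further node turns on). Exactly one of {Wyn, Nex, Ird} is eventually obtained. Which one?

G2: Orn on → Elm on.
G6: Hex and Elm on → Qor on.
Qor and Elm are on, so Xel turns on (G4).
Qor, Bry, and Xel are on, so Nex turns on (G8).
Ird would need Wyn and Xel (G1), but Wyn never turns on. Wyn would need Orn, Qor, and Arc (G5), but Arc never turns on.

Nex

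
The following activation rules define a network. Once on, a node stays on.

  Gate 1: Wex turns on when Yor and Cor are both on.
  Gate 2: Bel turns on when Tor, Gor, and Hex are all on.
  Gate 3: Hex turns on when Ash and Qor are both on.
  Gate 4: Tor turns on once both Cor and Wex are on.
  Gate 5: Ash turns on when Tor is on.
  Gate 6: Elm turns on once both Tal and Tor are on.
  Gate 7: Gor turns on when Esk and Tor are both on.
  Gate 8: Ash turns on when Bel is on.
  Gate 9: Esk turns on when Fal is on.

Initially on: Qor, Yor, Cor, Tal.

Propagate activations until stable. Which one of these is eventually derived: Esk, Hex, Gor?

Hex

Yor and Cor are on, so Wex turns on (Gate 1).
Cor and Wex are on, so Tor turns on (Gate 4).
Tor is on, so Ash turns on (Gate 5).
Gate 3: Ash and Qor on → Hex on.
Esk would need Fal (Gate 9), but Fal never turns on. Gor would need Esk and Tor (Gate 7), but Esk never turns on.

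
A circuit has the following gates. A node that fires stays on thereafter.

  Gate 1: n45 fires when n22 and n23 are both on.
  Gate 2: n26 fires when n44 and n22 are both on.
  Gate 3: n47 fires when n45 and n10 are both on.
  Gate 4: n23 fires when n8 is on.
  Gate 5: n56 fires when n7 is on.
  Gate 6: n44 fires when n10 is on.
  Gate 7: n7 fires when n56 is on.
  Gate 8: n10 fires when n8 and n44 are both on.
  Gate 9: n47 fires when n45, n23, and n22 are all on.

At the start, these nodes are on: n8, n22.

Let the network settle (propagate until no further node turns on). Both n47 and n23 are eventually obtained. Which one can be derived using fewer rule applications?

n23: n8 is on, so n23 fires (Gate 4). [1 rule application]
n47: Gate 4: n8 on → n23 on. Gate 1: n22 and n23 on → n45 on. n45, n23, and n22 are on, so n47 fires (Gate 9). [3 rule applications]
n23 needs fewer.

n23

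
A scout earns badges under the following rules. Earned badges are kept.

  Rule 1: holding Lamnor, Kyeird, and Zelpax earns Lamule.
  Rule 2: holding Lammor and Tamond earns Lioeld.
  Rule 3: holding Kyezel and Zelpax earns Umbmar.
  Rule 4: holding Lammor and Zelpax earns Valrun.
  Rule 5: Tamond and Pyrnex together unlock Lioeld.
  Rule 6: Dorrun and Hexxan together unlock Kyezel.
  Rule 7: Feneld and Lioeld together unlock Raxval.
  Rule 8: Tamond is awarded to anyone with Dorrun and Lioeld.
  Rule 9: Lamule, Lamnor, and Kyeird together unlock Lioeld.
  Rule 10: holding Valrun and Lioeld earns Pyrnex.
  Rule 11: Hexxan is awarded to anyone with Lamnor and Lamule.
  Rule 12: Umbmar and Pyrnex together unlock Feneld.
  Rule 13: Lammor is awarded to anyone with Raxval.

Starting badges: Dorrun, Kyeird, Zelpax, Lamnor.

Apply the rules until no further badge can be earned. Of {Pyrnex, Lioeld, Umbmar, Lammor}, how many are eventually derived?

With Lamnor, Kyeird, and Zelpax, Lamule is earned (Rule 1).
With Lamule, Lamnor, and Kyeird, Lioeld is earned (Rule 9).
With Lamnor and Lamule, Hexxan is earned (Rule 11).
With Dorrun and Hexxan, Kyezel is earned (Rule 6).
With Kyezel and Zelpax, Umbmar is earned (Rule 3).
Pyrnex would need Valrun and Lioeld (Rule 10), but Valrun is never earned.
Lioeld: reached.
Umbmar: reached.
Lammor would need Raxval (Rule 13), but Raxval is never earned.
Reached: Lioeld and Umbmar — 2 of the 4.

2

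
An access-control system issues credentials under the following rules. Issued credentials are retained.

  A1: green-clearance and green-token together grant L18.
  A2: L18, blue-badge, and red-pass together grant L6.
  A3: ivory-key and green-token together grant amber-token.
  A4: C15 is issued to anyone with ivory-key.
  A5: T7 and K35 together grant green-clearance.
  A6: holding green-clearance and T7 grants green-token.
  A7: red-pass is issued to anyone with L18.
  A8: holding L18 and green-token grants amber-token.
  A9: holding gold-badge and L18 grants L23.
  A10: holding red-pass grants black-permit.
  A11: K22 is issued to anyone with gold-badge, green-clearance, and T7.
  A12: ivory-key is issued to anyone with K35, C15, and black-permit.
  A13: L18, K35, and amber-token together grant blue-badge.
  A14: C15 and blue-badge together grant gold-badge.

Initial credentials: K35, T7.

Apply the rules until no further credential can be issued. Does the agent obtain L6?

Holding T7 and K35 grants green-clearance (A5).
Holding green-clearance and T7 grants green-token (A6).
Holding green-clearance and green-token grants L18 (A1).
Holding L18 grants red-pass (A7).
Holding L18 and green-token grants amber-token (A8).
Holding L18, K35, and amber-token grants blue-badge (A13).
Holding L18, blue-badge, and red-pass grants L6 (A2).

Yes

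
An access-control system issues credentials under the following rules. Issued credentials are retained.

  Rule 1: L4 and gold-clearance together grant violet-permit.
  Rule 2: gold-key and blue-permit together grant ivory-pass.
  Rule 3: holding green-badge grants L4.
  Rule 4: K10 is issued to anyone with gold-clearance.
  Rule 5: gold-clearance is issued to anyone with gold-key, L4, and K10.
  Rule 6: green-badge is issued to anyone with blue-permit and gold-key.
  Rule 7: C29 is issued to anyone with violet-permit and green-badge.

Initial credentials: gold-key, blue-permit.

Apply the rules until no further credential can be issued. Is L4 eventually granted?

Yes

Holding blue-permit and gold-key grants green-badge (Rule 6).
Holding green-badge grants L4 (Rule 3).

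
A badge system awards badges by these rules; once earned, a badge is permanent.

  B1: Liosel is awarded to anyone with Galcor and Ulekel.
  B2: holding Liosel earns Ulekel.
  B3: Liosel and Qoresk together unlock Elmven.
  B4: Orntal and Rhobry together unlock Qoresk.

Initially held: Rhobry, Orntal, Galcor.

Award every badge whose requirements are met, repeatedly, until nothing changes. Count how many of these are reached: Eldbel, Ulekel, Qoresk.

1

With Orntal and Rhobry, Qoresk is earned (B4).
No rule produces Eldbel, and it is not given.
Ulekel would need Liosel (B2), but Liosel is never earned.
Qoresk: reached.
Reached: Qoresk — 1 of the 3.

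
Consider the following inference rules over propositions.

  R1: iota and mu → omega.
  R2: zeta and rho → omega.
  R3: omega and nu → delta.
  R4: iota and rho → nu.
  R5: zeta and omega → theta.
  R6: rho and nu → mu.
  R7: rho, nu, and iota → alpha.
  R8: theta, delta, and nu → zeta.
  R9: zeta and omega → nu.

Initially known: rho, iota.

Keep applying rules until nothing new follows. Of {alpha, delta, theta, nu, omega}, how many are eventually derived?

4

iota and rho hold, so nu follows (R4).
From rho and nu, R6 gives mu.
From rho, nu, and iota, R7 gives alpha.
iota and mu hold, so omega follows (R1).
From omega and nu, R3 gives delta.
alpha: reached.
delta: reached.
theta would need zeta and omega (R5), but zeta is never established.
nu: reached.
omega: reached.
Reached: alpha, delta, nu, and omega — 4 of the 5.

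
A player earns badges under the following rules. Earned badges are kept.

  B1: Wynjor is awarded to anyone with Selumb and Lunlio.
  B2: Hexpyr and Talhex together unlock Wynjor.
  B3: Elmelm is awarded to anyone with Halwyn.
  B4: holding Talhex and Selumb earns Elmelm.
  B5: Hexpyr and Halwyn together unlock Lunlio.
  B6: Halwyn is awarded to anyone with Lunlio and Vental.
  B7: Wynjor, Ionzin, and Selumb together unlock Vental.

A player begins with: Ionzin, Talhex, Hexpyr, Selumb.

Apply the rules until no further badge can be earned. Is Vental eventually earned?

Yes

With Hexpyr and Talhex, Wynjor is earned (B2).
With Wynjor, Ionzin, and Selumb, Vental is earned (B7).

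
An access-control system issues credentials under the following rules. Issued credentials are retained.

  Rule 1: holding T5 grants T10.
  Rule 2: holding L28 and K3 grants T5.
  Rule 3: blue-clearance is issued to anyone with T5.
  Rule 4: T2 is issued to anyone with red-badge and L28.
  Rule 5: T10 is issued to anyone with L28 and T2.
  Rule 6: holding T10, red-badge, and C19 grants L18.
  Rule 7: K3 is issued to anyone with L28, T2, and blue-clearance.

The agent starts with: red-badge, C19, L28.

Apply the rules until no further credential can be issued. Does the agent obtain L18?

Yes

Holding red-badge and L28 grants T2 (Rule 4).
Holding L28 and T2 grants T10 (Rule 5).
Holding T10, red-badge, and C19 grants L18 (Rule 6).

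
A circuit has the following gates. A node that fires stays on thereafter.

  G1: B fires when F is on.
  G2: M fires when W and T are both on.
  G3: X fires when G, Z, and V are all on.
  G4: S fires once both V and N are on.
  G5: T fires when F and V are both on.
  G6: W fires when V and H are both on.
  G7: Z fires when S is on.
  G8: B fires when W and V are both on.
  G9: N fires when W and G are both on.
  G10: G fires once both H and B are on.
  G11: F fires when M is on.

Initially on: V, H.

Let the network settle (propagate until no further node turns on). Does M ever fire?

M would need W and T (G2), but T never turns on.

No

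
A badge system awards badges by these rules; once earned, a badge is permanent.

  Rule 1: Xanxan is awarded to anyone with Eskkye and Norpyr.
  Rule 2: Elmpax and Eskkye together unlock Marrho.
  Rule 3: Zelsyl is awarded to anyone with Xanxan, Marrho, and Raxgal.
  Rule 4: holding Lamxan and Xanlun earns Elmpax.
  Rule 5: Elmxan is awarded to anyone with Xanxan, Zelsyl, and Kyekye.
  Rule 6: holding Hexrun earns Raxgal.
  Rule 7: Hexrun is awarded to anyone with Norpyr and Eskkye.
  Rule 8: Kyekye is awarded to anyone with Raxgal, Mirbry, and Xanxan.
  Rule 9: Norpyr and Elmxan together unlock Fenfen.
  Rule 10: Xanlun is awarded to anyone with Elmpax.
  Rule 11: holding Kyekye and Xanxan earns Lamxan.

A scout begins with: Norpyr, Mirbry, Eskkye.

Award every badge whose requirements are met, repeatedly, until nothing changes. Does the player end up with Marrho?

Marrho would need Elmpax and Eskkye (Rule 2), but Elmpax is never earned.

No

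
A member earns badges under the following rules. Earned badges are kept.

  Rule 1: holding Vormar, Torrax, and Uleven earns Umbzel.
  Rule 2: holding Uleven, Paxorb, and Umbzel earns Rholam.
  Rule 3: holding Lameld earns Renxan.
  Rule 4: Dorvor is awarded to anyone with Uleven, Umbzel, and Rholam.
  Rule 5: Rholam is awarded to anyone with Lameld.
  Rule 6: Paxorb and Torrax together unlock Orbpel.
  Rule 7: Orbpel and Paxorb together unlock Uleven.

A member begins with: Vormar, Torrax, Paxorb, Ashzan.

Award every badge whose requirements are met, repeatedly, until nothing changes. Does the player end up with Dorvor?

Yes

With Paxorb and Torrax, Orbpel is earned (Rule 6).
With Orbpel and Paxorb, Uleven is earned (Rule 7).
With Vormar, Torrax, and Uleven, Umbzel is earned (Rule 1).
With Uleven, Paxorb, and Umbzel, Rholam is earned (Rule 2).
With Uleven, Umbzel, and Rholam, Dorvor is earned (Rule 4).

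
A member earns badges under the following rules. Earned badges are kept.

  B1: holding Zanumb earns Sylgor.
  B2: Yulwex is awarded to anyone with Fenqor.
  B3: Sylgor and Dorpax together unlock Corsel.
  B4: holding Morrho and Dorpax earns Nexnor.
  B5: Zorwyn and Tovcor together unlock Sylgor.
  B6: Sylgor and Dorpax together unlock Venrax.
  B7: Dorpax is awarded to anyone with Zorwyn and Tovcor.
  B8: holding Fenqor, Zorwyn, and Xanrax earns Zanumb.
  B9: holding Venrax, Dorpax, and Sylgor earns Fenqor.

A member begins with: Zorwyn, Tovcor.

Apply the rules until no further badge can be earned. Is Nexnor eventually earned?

No

Nexnor would need Morrho and Dorpax (B4), but Morrho is never earned.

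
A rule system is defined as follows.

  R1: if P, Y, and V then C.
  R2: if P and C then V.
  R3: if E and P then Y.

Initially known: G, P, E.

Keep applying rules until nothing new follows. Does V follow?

No

V would need P and C (R2), but C is never established.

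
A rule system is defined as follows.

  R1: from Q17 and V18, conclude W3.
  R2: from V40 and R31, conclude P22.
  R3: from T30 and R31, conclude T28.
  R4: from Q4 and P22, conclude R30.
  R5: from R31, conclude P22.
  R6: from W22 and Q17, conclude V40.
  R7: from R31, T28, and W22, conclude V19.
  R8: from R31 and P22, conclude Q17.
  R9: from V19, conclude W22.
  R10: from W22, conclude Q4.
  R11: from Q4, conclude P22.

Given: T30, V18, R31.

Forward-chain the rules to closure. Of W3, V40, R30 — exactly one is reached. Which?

W3

R31 holds, so P22 follows (R5).
From R31 and P22, R8 gives Q17.
Q17 and V18 hold, so W3 follows (R1).
V40 would need W22 and Q17 (R6), but W22 is never established. R30 would need Q4 and P22 (R4), but Q4 is never established.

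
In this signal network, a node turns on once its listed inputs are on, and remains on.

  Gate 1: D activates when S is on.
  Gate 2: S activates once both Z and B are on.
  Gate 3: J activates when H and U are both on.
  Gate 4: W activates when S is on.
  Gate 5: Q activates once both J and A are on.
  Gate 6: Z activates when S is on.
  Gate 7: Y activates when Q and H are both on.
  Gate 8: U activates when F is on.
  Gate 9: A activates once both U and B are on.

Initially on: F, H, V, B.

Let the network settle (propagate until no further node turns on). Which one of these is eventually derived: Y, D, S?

Gate 8: F on → U on.
H and U are on, so J activates (Gate 3).
U and B are on, so A activates (Gate 9).
Gate 5: J and A on → Q on.
Q and H are on, so Y activates (Gate 7).
S would need Z and B (Gate 2), but Z never turns on. D would need S (Gate 1), but S never turns on.

Y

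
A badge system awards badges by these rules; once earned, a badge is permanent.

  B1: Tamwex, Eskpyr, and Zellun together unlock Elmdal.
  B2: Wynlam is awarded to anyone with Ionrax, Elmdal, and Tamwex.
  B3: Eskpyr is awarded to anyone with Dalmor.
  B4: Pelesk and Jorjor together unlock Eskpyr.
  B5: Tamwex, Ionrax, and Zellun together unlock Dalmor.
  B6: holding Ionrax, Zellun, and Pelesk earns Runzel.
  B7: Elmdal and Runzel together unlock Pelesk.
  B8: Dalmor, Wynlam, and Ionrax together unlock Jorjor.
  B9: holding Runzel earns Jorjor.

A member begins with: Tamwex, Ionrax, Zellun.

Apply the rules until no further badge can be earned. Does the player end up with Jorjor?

Yes

With Tamwex, Ionrax, and Zellun, Dalmor is earned (B5).
With Dalmor, Eskpyr is earned (B3).
With Tamwex, Eskpyr, and Zellun, Elmdal is earned (B1).
With Ionrax, Elmdal, and Tamwex, Wynlam is earned (B2).
With Dalmor, Wynlam, and Ionrax, Jorjor is earned (B8).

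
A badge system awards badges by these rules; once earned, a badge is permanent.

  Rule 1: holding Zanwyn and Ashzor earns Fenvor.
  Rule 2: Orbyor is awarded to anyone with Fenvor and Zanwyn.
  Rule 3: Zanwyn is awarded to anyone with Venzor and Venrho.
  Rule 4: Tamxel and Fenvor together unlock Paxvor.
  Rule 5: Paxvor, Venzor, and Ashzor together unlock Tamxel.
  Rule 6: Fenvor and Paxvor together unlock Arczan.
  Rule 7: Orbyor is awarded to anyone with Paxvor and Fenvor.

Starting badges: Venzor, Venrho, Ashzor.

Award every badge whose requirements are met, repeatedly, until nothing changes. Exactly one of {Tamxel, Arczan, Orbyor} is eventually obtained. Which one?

With Venzor and Venrho, Zanwyn is earned (Rule 3).
With Zanwyn and Ashzor, Fenvor is earned (Rule 1).
With Fenvor and Zanwyn, Orbyor is earned (Rule 2).
Tamxel would need Paxvor, Venzor, and Ashzor (Rule 5), but Paxvor is never earned. Arczan would need Fenvor and Paxvor (Rule 6), but Paxvor is never earned.

Orbyor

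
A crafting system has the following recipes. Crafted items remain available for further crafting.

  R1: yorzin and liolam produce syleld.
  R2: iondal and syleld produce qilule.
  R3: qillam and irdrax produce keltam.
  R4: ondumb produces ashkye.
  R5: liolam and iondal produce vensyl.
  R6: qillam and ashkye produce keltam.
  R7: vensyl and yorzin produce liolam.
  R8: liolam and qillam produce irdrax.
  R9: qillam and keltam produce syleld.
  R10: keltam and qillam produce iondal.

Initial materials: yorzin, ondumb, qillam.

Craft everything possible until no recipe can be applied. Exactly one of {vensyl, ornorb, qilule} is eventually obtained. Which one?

Using R4, ondumb makes ashkye.
Using R6, qillam and ashkye make keltam.
Using R9, qillam and keltam make syleld.
keltam and qillam → iondal (R10).
Using R2, iondal and syleld make qilule.
No rule produces ornorb, and it is not given. vensyl would need liolam and iondal (R5), but liolam is never obtained.

qilule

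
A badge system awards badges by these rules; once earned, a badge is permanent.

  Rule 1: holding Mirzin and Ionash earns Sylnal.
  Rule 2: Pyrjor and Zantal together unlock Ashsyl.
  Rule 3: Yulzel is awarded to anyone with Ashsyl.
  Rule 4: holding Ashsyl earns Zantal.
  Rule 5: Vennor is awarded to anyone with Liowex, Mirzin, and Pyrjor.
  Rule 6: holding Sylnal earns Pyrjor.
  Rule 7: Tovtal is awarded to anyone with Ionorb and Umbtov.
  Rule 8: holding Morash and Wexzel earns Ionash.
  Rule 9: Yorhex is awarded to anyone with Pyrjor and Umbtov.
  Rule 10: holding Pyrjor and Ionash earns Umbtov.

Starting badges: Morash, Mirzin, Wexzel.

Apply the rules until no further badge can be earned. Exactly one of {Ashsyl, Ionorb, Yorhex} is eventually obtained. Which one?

With Morash and Wexzel, Ionash is earned (Rule 8).
With Mirzin and Ionash, Sylnal is earned (Rule 1).
With Sylnal, Pyrjor is earned (Rule 6).
With Pyrjor and Ionash, Umbtov is earned (Rule 10).
With Pyrjor and Umbtov, Yorhex is earned (Rule 9).
No rule produces Ionorb, and it is not given. Ashsyl would need Pyrjor and Zantal (Rule 2), but Zantal is never earned.

Yorhex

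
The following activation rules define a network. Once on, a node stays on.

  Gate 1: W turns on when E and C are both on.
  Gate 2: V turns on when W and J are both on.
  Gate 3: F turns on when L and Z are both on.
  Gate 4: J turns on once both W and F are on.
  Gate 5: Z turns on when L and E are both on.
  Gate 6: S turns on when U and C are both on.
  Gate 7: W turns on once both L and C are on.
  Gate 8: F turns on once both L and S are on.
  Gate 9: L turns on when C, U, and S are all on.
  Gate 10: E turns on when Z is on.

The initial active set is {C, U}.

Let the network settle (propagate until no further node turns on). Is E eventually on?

No

E would need Z (Gate 10), but Z never turns on.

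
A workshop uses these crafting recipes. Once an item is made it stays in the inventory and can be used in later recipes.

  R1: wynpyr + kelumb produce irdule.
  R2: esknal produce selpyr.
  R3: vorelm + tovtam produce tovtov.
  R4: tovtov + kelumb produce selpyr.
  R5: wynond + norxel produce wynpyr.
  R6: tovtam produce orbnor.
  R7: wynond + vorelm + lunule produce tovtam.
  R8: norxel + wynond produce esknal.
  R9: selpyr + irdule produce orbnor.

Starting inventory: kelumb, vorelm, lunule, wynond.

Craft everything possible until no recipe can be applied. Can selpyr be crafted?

Using R7, wynond, vorelm, and lunule make tovtam.
vorelm + tovtam → tovtov (R3).
tovtov + kelumb → selpyr (R4).

Yes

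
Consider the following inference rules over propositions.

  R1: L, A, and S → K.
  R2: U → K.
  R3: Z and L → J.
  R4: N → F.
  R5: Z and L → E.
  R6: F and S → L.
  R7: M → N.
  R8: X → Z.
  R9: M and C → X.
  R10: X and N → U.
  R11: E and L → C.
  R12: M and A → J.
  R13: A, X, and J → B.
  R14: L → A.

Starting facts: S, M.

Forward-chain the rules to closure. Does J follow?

Yes

From M, R7 gives N.
N holds, so F follows (R4).
F and S hold, so L follows (R6).
L holds, so A follows (R14).
From M and A, R12 gives J.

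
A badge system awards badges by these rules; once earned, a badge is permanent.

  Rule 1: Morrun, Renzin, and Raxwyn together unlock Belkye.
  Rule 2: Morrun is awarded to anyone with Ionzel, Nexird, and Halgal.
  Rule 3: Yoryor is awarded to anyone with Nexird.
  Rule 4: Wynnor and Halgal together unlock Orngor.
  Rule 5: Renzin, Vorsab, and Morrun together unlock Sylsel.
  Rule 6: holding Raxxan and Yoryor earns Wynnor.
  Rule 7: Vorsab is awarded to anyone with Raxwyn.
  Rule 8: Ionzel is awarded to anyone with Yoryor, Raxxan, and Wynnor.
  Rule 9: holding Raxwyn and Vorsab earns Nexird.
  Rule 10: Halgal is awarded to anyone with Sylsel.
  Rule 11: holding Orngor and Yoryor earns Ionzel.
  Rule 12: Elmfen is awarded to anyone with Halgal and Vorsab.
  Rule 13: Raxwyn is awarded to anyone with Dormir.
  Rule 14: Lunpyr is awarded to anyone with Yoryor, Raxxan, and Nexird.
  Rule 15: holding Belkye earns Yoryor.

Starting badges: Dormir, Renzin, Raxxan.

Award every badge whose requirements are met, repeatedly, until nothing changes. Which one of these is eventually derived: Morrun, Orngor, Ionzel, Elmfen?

Ionzel

With Dormir, Raxwyn is earned (Rule 13).
With Raxwyn, Vorsab is earned (Rule 7).
With Raxwyn and Vorsab, Nexird is earned (Rule 9).
With Nexird, Yoryor is earned (Rule 3).
With Raxxan and Yoryor, Wynnor is earned (Rule 6).
With Yoryor, Raxxan, and Wynnor, Ionzel is earned (Rule 8).
Morrun would need Ionzel, Nexird, and Halgal (Rule 2), but Halgal is never earned. Orngor would need Wynnor and Halgal (Rule 4), but Halgal is never earned. Elmfen would need Halgal and Vorsab (Rule 12), but Halgal is never earned.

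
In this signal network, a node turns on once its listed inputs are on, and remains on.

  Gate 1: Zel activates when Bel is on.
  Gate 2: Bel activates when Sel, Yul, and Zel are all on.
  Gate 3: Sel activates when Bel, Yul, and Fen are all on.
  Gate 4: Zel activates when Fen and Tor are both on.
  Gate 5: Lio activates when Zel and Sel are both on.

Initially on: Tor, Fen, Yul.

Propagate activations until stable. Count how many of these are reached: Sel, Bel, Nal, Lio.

0

Sel would need Bel, Yul, and Fen (Gate 3), but Bel never turns on.
Bel would need Sel, Yul, and Zel (Gate 2), but Sel never turns on.
No rule produces Nal, and it is not given.
Lio would need Zel and Sel (Gate 5), but Sel never turns on.
None of the 4 are reached.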